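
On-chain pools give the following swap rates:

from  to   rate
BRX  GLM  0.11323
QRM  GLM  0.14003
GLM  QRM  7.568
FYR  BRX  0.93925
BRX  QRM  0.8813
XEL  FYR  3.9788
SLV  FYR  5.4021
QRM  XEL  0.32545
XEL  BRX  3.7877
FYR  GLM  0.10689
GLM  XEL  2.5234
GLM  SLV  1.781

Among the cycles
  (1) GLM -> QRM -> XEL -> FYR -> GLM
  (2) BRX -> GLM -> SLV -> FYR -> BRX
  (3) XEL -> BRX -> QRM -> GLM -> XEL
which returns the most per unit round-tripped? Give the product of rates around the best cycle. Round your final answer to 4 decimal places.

1.1795

(1) 7.568 × 0.32545 × 3.9788 × 0.10689 = 1.04750
(2) 0.11323 × 1.781 × 5.4021 × 0.93925 = 1.02322
(3) 3.7877 × 0.8813 × 0.14003 × 2.5234 = 1.17952
Highest is cycle (3) at 1.1795 (>1, arbitrage).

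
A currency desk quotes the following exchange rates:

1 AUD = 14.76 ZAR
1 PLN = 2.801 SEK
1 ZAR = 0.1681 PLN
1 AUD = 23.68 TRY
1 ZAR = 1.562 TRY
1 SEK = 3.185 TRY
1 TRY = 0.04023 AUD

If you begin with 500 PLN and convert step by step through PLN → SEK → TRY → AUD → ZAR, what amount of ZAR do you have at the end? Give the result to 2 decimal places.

2648.68

500 PLN × 2.801 = 1400.5 SEK
1400.5 SEK × 3.185 = 4460.5925 TRY
4460.5925 TRY × 0.04023 = 179.449636275 AUD
179.449636275 AUD × 14.76 = 2648.676631419 ZAR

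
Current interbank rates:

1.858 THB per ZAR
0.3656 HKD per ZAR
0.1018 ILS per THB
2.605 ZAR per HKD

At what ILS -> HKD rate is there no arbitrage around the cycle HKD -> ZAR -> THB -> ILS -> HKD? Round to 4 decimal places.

2.0295

Known legs of the cycle: 2.605 × 1.858 × 0.1018 = 0.492721162
For no arbitrage the full-cycle product must be 1, so the missing rate is 1 / 0.492721162 ≈ 2.029545.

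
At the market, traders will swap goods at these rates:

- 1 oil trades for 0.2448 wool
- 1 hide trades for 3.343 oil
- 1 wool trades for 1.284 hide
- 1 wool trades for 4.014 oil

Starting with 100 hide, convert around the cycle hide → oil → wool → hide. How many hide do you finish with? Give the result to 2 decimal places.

105.08

100 hide × 3.343 = 334.3 oil
334.3 oil × 0.2448 = 81.83664 wool
81.83664 wool × 1.284 = 105.07824576 hide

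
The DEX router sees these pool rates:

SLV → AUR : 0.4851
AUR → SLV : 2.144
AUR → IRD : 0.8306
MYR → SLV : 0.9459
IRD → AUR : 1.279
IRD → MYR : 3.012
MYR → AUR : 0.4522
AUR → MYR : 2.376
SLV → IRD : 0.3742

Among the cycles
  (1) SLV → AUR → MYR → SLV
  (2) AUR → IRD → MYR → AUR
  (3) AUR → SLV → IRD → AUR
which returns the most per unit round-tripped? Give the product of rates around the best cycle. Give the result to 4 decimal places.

1.1313

(1) 0.4851 × 2.376 × 0.9459 = 1.09024
(2) 0.8306 × 3.012 × 0.4522 = 1.13130
(3) 2.144 × 0.3742 × 1.279 = 1.02612
Highest is cycle (2) at 1.1313 (>1, arbitrage).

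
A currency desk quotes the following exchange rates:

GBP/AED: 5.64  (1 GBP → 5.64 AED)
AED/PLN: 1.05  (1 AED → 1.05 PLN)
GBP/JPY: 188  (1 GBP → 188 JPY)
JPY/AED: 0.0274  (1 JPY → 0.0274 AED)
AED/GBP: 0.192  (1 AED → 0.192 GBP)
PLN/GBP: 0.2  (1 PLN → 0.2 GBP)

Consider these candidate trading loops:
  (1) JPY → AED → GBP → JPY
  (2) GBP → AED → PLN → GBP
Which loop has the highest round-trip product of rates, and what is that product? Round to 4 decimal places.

1.1844

(1) 0.0274 × 0.192 × 188 = 0.98903
(2) 5.64 × 1.05 × 0.2 = 1.18440
Highest is cycle (2) at 1.1844 (>1, arbitrage).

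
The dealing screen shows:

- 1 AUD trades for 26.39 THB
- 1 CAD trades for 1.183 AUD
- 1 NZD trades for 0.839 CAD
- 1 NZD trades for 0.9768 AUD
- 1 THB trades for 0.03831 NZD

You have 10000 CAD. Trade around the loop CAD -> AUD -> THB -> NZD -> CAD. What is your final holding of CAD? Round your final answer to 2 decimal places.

10000 CAD × 1.183 = 11830 AUD
11830 AUD × 26.39 = 312193.7 THB
312193.7 THB × 0.03831 = 11960.140647 NZD
11960.140647 NZD × 0.839 = 10034.558002833 CAD

10034.56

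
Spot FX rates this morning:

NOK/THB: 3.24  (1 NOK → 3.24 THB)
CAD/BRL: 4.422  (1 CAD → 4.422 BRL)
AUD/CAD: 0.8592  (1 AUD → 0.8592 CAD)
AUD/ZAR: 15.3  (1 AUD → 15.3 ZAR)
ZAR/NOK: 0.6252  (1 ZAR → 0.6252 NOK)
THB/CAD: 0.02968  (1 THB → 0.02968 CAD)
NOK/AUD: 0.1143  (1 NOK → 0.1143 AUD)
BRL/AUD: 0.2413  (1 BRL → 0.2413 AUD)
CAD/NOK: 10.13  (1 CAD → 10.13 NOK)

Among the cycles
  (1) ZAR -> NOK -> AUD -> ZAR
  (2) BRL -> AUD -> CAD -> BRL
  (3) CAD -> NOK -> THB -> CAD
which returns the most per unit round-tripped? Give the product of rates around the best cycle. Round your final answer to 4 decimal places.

(1) 0.6252 × 0.1143 × 15.3 = 1.09334
(2) 0.2413 × 0.8592 × 4.422 = 0.91679
(3) 10.13 × 3.24 × 0.02968 = 0.97413
Highest is cycle (1) at 1.0933 (>1, arbitrage).

1.0933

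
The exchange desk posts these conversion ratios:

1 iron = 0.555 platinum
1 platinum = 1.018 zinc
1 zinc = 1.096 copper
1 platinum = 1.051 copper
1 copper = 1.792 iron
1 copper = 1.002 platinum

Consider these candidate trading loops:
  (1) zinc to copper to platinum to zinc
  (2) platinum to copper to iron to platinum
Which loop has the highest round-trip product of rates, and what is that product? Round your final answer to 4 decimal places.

(1) 1.096 × 1.002 × 1.018 = 1.11796
(2) 1.051 × 1.792 × 0.555 = 1.04528
Highest is cycle (1) at 1.1180 (>1, arbitrage).

1.1180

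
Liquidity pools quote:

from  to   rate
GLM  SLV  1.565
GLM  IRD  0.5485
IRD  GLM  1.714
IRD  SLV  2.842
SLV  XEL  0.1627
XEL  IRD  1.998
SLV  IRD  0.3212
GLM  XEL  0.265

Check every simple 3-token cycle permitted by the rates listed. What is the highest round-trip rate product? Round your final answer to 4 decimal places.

XEL→IRD→SLV→XEL: 1.998 × 2.842 × 0.1627 = 0.92386
XEL→IRD→GLM→XEL: 1.998 × 1.714 × 0.265 = 0.90751
GLM→SLV→IRD→GLM: 1.565 × 0.3212 × 1.714 = 0.86159
Maximum is XEL→IRD→SLV→XEL at 0.9239; no arbitrage — every cycle loses value.

0.9239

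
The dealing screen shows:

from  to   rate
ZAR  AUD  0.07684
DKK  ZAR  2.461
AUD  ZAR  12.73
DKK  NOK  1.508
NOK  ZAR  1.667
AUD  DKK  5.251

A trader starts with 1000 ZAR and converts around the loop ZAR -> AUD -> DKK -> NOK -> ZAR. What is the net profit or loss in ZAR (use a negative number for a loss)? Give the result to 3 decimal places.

14.300

1000 ZAR × 0.07684 = 76.84 AUD
76.84 AUD × 5.251 = 403.48684 DKK
403.48684 DKK × 1.508 = 608.45815472 NOK
608.45815472 NOK × 1.667 = 1014.29974391824 ZAR
Net change: 1014.29974391824 − 1000 = 14.29974391824 ZAR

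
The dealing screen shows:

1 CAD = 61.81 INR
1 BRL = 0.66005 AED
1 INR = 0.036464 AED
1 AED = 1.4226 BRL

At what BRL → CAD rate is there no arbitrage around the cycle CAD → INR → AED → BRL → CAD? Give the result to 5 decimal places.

Known legs of the cycle: 61.81 × 0.036464 × 1.4226 = 3.206312556384
For no arbitrage the full-cycle product must be 1, so the missing rate is 1 / 3.206312556384 ≈ 0.3118848.

0.31188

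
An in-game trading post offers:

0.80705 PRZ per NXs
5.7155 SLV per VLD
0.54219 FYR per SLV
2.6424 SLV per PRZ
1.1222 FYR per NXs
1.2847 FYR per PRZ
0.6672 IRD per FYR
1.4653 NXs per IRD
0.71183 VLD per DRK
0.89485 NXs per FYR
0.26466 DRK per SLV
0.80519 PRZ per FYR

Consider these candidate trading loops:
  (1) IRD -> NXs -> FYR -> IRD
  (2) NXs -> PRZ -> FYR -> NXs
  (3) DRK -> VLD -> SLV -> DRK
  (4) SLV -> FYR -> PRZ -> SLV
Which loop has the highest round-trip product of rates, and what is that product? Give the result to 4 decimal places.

1.1536

(1) 1.4653 × 1.1222 × 0.6672 = 1.09712
(2) 0.80705 × 1.2847 × 0.89485 = 0.92780
(3) 0.71183 × 5.7155 × 0.26466 = 1.07676
(4) 0.54219 × 0.80519 × 2.6424 = 1.15358
Highest is cycle (4) at 1.1536 (>1, arbitrage).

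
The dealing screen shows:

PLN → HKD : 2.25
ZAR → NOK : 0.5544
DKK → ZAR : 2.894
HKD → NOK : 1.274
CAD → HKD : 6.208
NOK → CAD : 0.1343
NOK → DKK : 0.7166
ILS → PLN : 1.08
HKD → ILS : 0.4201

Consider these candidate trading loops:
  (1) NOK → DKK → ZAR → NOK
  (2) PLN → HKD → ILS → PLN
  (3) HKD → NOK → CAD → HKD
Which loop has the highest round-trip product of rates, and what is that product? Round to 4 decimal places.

(1) 0.7166 × 2.894 × 0.5544 = 1.14974
(2) 2.25 × 0.4201 × 1.08 = 1.02084
(3) 1.274 × 0.1343 × 6.208 = 1.06218
Highest is cycle (1) at 1.1497 (>1, arbitrage).

1.1497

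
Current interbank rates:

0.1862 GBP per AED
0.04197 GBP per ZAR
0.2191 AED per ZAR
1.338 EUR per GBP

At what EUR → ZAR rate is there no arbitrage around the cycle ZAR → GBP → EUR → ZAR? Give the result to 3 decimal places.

17.808

Known legs of the cycle: 0.04197 × 1.338 = 0.05615586
For no arbitrage the full-cycle product must be 1, so the missing rate is 1 / 0.05615586 ≈ 17.80758.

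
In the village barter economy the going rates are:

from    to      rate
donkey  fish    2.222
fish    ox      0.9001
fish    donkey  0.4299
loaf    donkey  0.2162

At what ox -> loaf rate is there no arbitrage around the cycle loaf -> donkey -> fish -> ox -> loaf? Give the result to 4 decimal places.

2.3126

Known legs of the cycle: 0.2162 × 2.222 × 0.9001 = 0.43240479964
For no arbitrage the full-cycle product must be 1, so the missing rate is 1 / 0.43240479964 ≈ 2.312648.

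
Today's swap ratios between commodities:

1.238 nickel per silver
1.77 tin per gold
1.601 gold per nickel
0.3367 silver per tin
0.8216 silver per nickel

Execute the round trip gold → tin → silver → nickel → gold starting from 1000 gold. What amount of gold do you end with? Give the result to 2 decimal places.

1000 gold × 1.77 = 1770 tin
1770 tin × 0.3367 = 595.959 silver
595.959 silver × 1.238 = 737.797242 nickel
737.797242 nickel × 1.601 = 1181.213384442 gold

1181.21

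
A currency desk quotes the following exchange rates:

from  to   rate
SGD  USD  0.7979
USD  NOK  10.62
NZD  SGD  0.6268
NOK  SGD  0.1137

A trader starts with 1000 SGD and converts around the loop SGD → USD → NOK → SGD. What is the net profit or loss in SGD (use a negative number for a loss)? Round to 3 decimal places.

-36.541

1000 SGD × 0.7979 = 797.9 USD
797.9 USD × 10.62 = 8473.698 NOK
8473.698 NOK × 0.1137 = 963.4594626 SGD
Net change: 963.4594626 − 1000 = -36.5405374 SGD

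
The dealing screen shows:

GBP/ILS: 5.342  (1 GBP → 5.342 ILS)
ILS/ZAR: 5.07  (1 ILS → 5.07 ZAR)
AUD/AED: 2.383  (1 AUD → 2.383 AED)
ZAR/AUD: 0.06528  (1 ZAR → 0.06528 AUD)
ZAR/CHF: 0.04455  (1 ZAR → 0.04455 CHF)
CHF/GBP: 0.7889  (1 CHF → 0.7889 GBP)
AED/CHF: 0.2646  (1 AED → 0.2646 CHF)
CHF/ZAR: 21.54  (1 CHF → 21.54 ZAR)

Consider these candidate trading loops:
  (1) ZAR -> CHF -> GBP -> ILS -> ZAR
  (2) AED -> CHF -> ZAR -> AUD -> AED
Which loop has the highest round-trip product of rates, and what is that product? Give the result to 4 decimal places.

0.9519

(1) 0.04455 × 0.7889 × 5.342 × 5.07 = 0.95188
(2) 0.2646 × 21.54 × 0.06528 × 2.383 = 0.88662
Highest is cycle (1) at 0.9519 (≤1, no arbitrage).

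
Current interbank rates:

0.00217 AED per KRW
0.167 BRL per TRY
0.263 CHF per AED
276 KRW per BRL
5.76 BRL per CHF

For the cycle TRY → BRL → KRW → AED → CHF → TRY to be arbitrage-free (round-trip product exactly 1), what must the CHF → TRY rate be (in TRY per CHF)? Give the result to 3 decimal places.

Known legs of the cycle: 0.167 × 276 × 0.00217 × 0.263 = 0.02630516532
For no arbitrage the full-cycle product must be 1, so the missing rate is 1 / 0.02630516532 ≈ 38.01535.

38.015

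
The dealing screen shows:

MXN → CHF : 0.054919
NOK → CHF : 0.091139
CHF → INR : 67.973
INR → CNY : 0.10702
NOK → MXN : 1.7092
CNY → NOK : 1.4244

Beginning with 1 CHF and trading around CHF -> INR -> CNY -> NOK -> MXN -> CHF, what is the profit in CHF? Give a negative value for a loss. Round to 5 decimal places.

-0.02737

1 CHF × 67.973 = 67.973 INR
67.973 INR × 0.10702 = 7.27447046 CNY
7.27447046 CNY × 1.4244 = 10.361755723224 NOK
10.361755723224 NOK × 1.7092 = 17.7103128821344608 MXN
17.7103128821344608 MXN × 0.054919 = 0.9726326731739424526752 CHF
Net change: 0.9726326731739424526752 − 1 = -0.0273673268260575473248 CHF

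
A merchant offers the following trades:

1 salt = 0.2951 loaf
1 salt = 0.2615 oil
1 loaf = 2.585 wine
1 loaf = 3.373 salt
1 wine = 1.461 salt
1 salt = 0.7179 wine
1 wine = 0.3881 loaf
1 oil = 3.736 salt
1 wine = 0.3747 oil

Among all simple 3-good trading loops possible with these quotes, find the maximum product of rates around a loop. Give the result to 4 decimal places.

wine→salt→loaf→wine: 1.461 × 0.2951 × 2.585 = 1.11450
oil→salt→wine→oil: 3.736 × 0.7179 × 0.3747 = 1.00497
wine→loaf→salt→wine: 0.3881 × 3.373 × 0.7179 = 0.93978
Maximum is wine→salt→loaf→wine at 1.1145; arbitrage exists.

1.1145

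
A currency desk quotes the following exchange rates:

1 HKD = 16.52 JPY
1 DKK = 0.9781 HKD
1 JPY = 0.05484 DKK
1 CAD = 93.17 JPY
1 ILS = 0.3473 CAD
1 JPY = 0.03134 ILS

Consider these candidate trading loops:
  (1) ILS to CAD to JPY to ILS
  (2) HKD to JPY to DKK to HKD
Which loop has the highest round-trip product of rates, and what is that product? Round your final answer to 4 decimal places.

1.0141

(1) 0.3473 × 93.17 × 0.03134 = 1.01410
(2) 16.52 × 0.05484 × 0.9781 = 0.88612
Highest is cycle (1) at 1.0141 (>1, arbitrage).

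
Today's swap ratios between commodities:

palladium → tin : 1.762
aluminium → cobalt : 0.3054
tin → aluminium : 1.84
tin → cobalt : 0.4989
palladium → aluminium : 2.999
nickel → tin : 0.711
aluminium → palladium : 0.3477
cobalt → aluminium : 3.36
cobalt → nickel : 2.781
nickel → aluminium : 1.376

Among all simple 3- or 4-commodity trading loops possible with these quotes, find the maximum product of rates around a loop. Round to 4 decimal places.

nickel→aluminium→cobalt→nickel: 1.376 × 0.3054 × 2.781 = 1.16866
tin→aluminium→palladium→tin: 1.84 × 0.3477 × 1.762 = 1.12727
nickel→tin→aluminium→cobalt→nickel: 0.711 × 1.84 × 0.3054 × 2.781 = 1.11111
tin→cobalt→aluminium→palladium→tin: 0.4989 × 3.36 × 0.3477 × 1.762 = 1.02698
nickel→tin→cobalt→nickel: 0.711 × 0.4989 × 2.781 = 0.98647
Maximum is nickel→aluminium→cobalt→nickel at 1.1687; arbitrage exists.

1.1687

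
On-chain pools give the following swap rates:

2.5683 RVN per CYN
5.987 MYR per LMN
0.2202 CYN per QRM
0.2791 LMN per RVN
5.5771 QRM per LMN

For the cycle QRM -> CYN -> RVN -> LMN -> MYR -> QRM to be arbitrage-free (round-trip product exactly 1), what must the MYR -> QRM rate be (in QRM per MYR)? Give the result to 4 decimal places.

1.0582

Known legs of the cycle: 0.2202 × 2.5683 × 0.2791 × 5.987 = 0.945000767087622
For no arbitrage the full-cycle product must be 1, so the missing rate is 1 / 0.945000767087622 ≈ 1.058200.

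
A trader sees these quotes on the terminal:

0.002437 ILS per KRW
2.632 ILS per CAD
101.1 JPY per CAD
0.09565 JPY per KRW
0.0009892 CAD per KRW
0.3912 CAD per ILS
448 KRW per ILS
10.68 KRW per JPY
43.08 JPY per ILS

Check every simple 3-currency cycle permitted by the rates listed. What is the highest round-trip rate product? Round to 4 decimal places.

1.1664

ILS→KRW→CAD→ILS: 448 × 0.0009892 × 2.632 = 1.16640
JPY→KRW→ILS→JPY: 10.68 × 0.002437 × 43.08 = 1.12125
JPY→KRW→CAD→JPY: 10.68 × 0.0009892 × 101.1 = 1.06809
Maximum is ILS→KRW→CAD→ILS at 1.1664; arbitrage exists.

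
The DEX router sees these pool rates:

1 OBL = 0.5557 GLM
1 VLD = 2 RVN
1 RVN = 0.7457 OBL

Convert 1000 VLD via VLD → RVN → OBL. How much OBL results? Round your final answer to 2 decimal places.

1491.40

1000 VLD × 2 = 2000 RVN
2000 RVN × 0.7457 = 1491.4 OBL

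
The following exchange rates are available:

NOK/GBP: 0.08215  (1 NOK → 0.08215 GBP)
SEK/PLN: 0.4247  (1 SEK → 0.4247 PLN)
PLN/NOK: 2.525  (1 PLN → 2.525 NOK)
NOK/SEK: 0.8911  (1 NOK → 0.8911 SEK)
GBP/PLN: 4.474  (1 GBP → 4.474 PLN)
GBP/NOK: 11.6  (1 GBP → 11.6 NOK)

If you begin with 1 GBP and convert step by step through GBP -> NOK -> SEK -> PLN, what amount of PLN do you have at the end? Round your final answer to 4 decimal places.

1 GBP × 11.6 = 11.6 NOK
11.6 NOK × 0.8911 = 10.33676 SEK
10.33676 SEK × 0.4247 = 4.390021972 PLN

4.3900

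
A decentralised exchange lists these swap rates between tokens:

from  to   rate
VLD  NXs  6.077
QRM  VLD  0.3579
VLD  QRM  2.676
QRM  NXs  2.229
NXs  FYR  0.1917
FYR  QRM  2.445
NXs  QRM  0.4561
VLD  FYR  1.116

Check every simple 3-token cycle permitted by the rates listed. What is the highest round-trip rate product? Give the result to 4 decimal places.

1.0447

QRM→NXs→FYR→QRM: 2.229 × 0.1917 × 2.445 = 1.04475
QRM→VLD→NXs→QRM: 0.3579 × 6.077 × 0.4561 = 0.99200
QRM→VLD→FYR→QRM: 0.3579 × 1.116 × 2.445 = 0.97657
Maximum is QRM→NXs→FYR→QRM at 1.0447; arbitrage exists.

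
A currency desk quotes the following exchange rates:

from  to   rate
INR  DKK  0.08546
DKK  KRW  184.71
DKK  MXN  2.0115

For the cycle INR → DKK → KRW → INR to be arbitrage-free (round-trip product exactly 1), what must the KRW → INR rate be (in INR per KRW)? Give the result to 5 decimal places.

0.06335

Known legs of the cycle: 0.08546 × 184.71 = 15.7853166
For no arbitrage the full-cycle product must be 1, so the missing rate is 1 / 15.7853166 ≈ 0.0633500.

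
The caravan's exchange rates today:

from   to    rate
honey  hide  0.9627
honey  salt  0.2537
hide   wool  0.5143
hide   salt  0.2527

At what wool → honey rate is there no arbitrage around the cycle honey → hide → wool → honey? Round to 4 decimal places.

Known legs of the cycle: 0.9627 × 0.5143 = 0.49511661
For no arbitrage the full-cycle product must be 1, so the missing rate is 1 / 0.49511661 ≈ 2.019726.

2.0197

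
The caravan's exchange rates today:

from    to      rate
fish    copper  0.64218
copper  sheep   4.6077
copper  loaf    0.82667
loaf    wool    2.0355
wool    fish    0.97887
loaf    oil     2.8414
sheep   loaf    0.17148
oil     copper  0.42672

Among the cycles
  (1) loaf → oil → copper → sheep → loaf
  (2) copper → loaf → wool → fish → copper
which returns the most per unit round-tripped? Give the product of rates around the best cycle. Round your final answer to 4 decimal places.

(1) 2.8414 × 0.42672 × 4.6077 × 0.17148 = 0.95802
(2) 0.82667 × 2.0355 × 0.97887 × 0.64218 = 1.05775
Highest is cycle (2) at 1.0578 (>1, arbitrage).

1.0578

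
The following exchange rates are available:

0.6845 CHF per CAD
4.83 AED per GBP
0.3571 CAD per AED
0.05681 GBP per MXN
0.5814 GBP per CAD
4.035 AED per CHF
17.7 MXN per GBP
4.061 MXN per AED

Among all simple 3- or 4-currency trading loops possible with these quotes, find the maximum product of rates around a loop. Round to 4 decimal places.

1.1143

GBP→AED→MXN→GBP: 4.83 × 4.061 × 0.05681 = 1.11431
GBP→AED→CAD→GBP: 4.83 × 0.3571 × 0.5814 = 1.00279
AED→CAD→CHF→AED: 0.3571 × 0.6845 × 4.035 = 0.98630
Maximum is GBP→AED→MXN→GBP at 1.1143; arbitrage exists.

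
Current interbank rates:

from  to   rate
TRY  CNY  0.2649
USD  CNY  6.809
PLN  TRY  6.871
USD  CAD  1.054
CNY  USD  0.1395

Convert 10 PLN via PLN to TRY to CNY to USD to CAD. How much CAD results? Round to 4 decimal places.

2.6762

10 PLN × 6.871 = 68.71 TRY
68.71 TRY × 0.2649 = 18.201279 CNY
18.201279 CNY × 0.1395 = 2.5390784205 USD
2.5390784205 USD × 1.054 = 2.676188655207 CAD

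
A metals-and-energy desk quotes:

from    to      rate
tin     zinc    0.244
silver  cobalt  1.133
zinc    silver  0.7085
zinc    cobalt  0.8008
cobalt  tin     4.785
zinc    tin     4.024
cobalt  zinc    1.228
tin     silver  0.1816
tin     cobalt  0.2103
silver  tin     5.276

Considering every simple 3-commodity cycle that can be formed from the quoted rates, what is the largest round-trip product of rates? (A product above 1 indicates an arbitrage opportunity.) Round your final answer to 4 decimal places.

1.0392

cobalt→zinc→tin→cobalt: 1.228 × 4.024 × 0.2103 = 1.03919
cobalt→zinc→silver→cobalt: 1.228 × 0.7085 × 1.133 = 0.98575
cobalt→tin→silver→cobalt: 4.785 × 0.1816 × 1.133 = 0.98453
cobalt→tin→zinc→cobalt: 4.785 × 0.244 × 0.8008 = 0.93497
tin→zinc→silver→tin: 0.244 × 0.7085 × 5.276 = 0.91208
Maximum is cobalt→zinc→tin→cobalt at 1.0392; arbitrage exists.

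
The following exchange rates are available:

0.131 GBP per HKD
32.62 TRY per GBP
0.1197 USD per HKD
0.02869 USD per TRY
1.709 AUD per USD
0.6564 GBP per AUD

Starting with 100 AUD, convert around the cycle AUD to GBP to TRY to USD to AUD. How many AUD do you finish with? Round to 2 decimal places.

104.98

100 AUD × 0.6564 = 65.64 GBP
65.64 GBP × 32.62 = 2141.1768 TRY
2141.1768 TRY × 0.02869 = 61.430362392 USD
61.430362392 USD × 1.709 = 104.984489327928 AUD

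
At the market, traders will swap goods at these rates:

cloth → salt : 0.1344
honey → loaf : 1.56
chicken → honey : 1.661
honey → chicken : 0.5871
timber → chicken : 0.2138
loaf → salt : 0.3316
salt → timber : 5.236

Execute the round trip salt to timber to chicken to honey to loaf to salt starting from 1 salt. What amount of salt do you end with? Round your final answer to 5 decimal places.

0.96187

1 salt × 5.236 = 5.236 timber
5.236 timber × 0.2138 = 1.1194568 chicken
1.1194568 chicken × 1.661 = 1.8594177448 honey
1.8594177448 honey × 1.56 = 2.900691681888 loaf
2.900691681888 loaf × 0.3316 = 0.9618693617140608 salt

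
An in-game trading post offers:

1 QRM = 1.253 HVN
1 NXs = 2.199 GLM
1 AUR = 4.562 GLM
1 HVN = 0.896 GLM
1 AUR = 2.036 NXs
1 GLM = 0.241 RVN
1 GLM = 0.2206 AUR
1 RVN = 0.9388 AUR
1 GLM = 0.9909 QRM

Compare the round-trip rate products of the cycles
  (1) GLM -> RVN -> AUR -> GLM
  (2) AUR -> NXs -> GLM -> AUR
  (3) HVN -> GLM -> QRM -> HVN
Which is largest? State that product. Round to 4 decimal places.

1.1125

(1) 0.241 × 0.9388 × 4.562 = 1.03216
(2) 2.036 × 2.199 × 0.2206 = 0.98766
(3) 0.896 × 0.9909 × 1.253 = 1.11247
Highest is cycle (3) at 1.1125 (>1, arbitrage).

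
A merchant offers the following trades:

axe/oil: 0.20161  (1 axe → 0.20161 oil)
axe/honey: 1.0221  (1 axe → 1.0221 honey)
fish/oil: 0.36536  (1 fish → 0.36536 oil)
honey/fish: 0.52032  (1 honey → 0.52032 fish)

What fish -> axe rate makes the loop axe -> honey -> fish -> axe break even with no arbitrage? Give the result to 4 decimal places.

Known legs of the cycle: 1.0221 × 0.52032 = 0.531819072
For no arbitrage the full-cycle product must be 1, so the missing rate is 1 / 0.531819072 ≈ 1.880339.

1.8803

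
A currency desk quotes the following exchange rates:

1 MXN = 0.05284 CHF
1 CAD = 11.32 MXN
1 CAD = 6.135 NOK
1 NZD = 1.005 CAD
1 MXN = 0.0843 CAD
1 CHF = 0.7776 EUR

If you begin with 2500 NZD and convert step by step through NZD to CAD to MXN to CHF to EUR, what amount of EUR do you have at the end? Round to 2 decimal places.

1168.62

2500 NZD × 1.005 = 2512.5 CAD
2512.5 CAD × 11.32 = 28441.5 MXN
28441.5 MXN × 0.05284 = 1502.84886 CHF
1502.84886 CHF × 0.7776 = 1168.615273536 EUR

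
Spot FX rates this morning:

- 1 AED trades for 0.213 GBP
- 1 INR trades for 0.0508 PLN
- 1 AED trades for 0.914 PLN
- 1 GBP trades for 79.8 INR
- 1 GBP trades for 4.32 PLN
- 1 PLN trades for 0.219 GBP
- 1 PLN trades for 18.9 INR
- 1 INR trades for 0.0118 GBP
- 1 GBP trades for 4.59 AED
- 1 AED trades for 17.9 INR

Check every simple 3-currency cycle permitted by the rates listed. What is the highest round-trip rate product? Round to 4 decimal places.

0.9695

AED→INR→GBP→AED: 17.9 × 0.0118 × 4.59 = 0.96950
PLN→INR→GBP→PLN: 18.9 × 0.0118 × 4.32 = 0.96345
PLN→GBP→AED→PLN: 0.219 × 4.59 × 0.914 = 0.91876
PLN→GBP→INR→PLN: 0.219 × 79.8 × 0.0508 = 0.88779
Maximum is AED→INR→GBP→AED at 0.9695; no arbitrage — every cycle loses value.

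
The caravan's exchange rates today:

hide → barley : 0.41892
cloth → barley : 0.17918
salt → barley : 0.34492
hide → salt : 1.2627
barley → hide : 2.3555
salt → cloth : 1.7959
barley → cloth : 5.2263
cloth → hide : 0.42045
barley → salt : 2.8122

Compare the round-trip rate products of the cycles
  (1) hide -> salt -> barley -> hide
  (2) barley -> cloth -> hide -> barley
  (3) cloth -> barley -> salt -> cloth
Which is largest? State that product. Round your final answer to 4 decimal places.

(1) 1.2627 × 0.34492 × 2.3555 = 1.02589
(2) 5.2263 × 0.42045 × 0.41892 = 0.92053
(3) 0.17918 × 2.8122 × 1.7959 = 0.90494
Highest is cycle (1) at 1.0259 (>1, arbitrage).

1.0259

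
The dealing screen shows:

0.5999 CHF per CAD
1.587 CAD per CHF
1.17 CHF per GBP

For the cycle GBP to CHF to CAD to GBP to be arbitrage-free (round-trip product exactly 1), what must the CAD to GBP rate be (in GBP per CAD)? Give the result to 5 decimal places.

0.53856

Known legs of the cycle: 1.17 × 1.587 = 1.85679
For no arbitrage the full-cycle product must be 1, so the missing rate is 1 / 1.85679 ≈ 0.5385639.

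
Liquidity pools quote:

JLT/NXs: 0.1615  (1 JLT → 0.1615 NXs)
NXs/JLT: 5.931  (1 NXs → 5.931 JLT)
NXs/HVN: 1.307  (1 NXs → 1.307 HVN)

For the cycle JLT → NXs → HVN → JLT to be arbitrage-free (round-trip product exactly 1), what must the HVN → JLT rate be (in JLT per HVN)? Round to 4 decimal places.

4.7375

Known legs of the cycle: 0.1615 × 1.307 = 0.2110805
For no arbitrage the full-cycle product must be 1, so the missing rate is 1 / 0.2110805 ≈ 4.737529.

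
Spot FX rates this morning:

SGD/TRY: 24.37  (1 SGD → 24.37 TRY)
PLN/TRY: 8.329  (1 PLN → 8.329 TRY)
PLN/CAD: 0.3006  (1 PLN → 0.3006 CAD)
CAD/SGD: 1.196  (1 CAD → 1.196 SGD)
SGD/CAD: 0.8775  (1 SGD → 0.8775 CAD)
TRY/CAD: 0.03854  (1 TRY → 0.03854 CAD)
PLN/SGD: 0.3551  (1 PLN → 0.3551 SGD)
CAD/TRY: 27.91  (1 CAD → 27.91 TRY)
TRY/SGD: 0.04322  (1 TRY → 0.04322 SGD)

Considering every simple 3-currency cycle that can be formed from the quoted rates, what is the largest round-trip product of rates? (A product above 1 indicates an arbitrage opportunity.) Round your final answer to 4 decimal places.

1.1233

CAD→SGD→TRY→CAD: 1.196 × 24.37 × 0.03854 = 1.12331
CAD→TRY→SGD→CAD: 27.91 × 0.04322 × 0.8775 = 1.05850
Maximum is CAD→SGD→TRY→CAD at 1.1233; arbitrage exists.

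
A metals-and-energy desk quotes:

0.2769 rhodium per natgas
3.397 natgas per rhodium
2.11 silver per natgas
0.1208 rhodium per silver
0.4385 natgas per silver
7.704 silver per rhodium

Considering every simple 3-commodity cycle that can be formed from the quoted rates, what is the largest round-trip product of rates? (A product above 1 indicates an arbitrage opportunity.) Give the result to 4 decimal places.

0.9354

rhodium→silver→natgas→rhodium: 7.704 × 0.4385 × 0.2769 = 0.93542
rhodium→natgas→silver→rhodium: 3.397 × 2.11 × 0.1208 = 0.86585
Maximum is rhodium→silver→natgas→rhodium at 0.9354; no arbitrage — every cycle loses value.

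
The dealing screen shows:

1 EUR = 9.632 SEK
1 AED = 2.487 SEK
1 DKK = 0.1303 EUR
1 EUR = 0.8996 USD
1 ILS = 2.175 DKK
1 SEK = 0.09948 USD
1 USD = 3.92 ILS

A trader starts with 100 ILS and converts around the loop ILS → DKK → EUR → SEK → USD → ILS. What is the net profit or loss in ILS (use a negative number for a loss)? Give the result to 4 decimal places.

100 ILS × 2.175 = 217.5 DKK
217.5 DKK × 0.1303 = 28.34025 EUR
28.34025 EUR × 9.632 = 272.973288 SEK
272.973288 SEK × 0.09948 = 27.15538269024 USD
27.15538269024 USD × 3.92 = 106.4491001457408 ILS
Net change: 106.4491001457408 − 100 = 6.4491001457408 ILS

6.4491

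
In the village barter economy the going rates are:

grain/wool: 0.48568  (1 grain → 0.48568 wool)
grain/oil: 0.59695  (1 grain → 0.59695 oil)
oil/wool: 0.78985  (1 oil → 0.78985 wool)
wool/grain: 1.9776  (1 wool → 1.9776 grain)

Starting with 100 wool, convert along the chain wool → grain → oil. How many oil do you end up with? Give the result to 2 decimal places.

118.05

100 wool × 1.9776 = 197.76 grain
197.76 grain × 0.59695 = 118.052832 oil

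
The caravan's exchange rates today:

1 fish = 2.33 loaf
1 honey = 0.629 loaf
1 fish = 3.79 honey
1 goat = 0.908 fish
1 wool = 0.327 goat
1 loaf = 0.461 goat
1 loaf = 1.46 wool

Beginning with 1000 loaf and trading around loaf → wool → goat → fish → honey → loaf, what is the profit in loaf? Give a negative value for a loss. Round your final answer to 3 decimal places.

1000 loaf × 1.46 = 1460 wool
1460 wool × 0.327 = 477.42 goat
477.42 goat × 0.908 = 433.49736 fish
433.49736 fish × 3.79 = 1642.9549944 honey
1642.9549944 honey × 0.629 = 1033.4186914776 loaf
Net change: 1033.4186914776 − 1000 = 33.4186914776 loaf

33.419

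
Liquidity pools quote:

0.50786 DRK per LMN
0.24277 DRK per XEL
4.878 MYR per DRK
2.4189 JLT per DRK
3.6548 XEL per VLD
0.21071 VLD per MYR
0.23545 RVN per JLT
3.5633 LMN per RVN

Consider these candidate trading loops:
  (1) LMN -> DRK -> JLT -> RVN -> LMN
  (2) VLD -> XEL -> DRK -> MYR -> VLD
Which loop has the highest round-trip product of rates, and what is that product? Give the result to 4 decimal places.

(1) 0.50786 × 2.4189 × 0.23545 × 3.5633 = 1.03065
(2) 3.6548 × 0.24277 × 4.878 × 0.21071 = 0.91198
Highest is cycle (1) at 1.0307 (>1, arbitrage).

1.0307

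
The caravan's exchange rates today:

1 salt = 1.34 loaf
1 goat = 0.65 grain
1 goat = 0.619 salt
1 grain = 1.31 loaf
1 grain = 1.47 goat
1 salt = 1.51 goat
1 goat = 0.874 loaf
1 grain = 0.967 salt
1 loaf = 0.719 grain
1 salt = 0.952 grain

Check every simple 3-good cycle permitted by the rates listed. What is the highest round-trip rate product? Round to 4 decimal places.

0.9491

grain→salt→goat→grain: 0.967 × 1.51 × 0.65 = 0.94911
grain→salt→loaf→grain: 0.967 × 1.34 × 0.719 = 0.93167
grain→goat→loaf→grain: 1.47 × 0.874 × 0.719 = 0.92376
grain→goat→salt→grain: 1.47 × 0.619 × 0.952 = 0.86625
Maximum is grain→salt→goat→grain at 0.9491; no arbitrage — every cycle loses value.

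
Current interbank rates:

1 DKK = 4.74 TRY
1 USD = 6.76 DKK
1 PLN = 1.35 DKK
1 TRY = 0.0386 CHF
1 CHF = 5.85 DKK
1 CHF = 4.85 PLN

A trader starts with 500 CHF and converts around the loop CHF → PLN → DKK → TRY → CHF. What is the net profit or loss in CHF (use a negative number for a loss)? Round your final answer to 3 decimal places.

98.978

500 CHF × 4.85 = 2425 PLN
2425 PLN × 1.35 = 3273.75 DKK
3273.75 DKK × 4.74 = 15517.575 TRY
15517.575 TRY × 0.0386 = 598.978395 CHF
Net change: 598.978395 − 500 = 98.978395 CHF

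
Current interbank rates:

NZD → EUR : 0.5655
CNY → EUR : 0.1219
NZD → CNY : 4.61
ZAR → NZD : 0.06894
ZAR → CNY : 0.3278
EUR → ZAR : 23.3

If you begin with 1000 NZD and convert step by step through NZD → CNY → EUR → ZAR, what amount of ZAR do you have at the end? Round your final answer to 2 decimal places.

1000 NZD × 4.61 = 4610 CNY
4610 CNY × 0.1219 = 561.959 EUR
561.959 EUR × 23.3 = 13093.6447 ZAR

13093.64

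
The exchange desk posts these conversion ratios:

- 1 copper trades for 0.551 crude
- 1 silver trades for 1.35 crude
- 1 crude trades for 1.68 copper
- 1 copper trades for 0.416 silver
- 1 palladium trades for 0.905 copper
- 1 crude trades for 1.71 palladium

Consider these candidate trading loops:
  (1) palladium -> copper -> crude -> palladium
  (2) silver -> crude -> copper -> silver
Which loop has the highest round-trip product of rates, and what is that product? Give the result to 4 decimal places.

(1) 0.905 × 0.551 × 1.71 = 0.85270
(2) 1.35 × 1.68 × 0.416 = 0.94349
Highest is cycle (2) at 0.9435 (≤1, no arbitrage).

0.9435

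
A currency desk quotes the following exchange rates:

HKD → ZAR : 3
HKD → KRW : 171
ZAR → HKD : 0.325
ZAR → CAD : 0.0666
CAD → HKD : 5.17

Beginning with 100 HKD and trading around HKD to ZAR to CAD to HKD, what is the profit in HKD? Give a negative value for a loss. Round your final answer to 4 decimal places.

100 HKD × 3 = 300 ZAR
300 ZAR × 0.0666 = 19.98 CAD
19.98 CAD × 5.17 = 103.2966 HKD
Net change: 103.2966 − 100 = 3.2966 HKD

3.2966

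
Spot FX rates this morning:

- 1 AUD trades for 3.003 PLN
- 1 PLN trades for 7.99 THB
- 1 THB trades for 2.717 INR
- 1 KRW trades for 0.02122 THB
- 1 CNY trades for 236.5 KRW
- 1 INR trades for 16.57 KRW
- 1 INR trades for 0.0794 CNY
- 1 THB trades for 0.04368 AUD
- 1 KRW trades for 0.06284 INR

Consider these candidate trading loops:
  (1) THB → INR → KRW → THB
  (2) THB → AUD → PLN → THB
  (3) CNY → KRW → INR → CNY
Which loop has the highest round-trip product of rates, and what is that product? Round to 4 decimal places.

(1) 2.717 × 16.57 × 0.02122 = 0.95534
(2) 0.04368 × 3.003 × 7.99 = 1.04806
(3) 236.5 × 0.06284 × 0.0794 = 1.18002
Highest is cycle (3) at 1.1800 (>1, arbitrage).

1.1800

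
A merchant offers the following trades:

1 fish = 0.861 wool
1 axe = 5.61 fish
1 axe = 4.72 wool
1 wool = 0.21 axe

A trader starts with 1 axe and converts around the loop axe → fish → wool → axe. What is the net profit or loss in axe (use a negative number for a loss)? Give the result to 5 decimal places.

0.01434

1 axe × 5.61 = 5.61 fish
5.61 fish × 0.861 = 4.83021 wool
4.83021 wool × 0.21 = 1.0143441 axe
Net change: 1.0143441 − 1 = 0.0143441 axe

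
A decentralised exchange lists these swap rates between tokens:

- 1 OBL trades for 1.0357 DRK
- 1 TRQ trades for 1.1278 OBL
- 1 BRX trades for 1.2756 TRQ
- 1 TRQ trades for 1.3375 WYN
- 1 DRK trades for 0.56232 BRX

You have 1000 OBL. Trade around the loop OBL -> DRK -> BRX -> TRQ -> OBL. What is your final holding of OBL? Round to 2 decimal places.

1000 OBL × 1.0357 = 1035.7 DRK
1035.7 DRK × 0.56232 = 582.394824 BRX
582.394824 BRX × 1.2756 = 742.9028374944 TRQ
742.9028374944 TRQ × 1.1278 = 837.84582012618432 OBL

837.85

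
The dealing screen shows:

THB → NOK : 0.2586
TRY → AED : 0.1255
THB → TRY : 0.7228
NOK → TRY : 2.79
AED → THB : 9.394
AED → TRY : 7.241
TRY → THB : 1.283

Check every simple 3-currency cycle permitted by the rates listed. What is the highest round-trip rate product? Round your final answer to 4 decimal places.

THB→NOK→TRY→THB: 0.2586 × 2.79 × 1.283 = 0.92568
THB→TRY→AED→THB: 0.7228 × 0.1255 × 9.394 = 0.85214
Maximum is THB→NOK→TRY→THB at 0.9257; no arbitrage — every cycle loses value.

0.9257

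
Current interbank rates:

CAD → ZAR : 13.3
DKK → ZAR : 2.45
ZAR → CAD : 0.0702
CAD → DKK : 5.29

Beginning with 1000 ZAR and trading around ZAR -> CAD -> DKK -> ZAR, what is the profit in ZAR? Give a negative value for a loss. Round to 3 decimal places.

-90.173

1000 ZAR × 0.0702 = 70.2 CAD
70.2 CAD × 5.29 = 371.358 DKK
371.358 DKK × 2.45 = 909.8271 ZAR
Net change: 909.8271 − 1000 = -90.1729 ZAR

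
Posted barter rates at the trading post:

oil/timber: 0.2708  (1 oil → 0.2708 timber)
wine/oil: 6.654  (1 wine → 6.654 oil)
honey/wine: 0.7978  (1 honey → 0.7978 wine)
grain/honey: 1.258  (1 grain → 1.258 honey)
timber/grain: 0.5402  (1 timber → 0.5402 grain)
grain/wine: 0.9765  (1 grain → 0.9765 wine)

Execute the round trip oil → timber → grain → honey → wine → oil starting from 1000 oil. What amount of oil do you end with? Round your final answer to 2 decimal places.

976.92

1000 oil × 0.2708 = 270.8 timber
270.8 timber × 0.5402 = 146.28616 grain
146.28616 grain × 1.258 = 184.02798928 honey
184.02798928 honey × 0.7978 = 146.817529847584 wine
146.817529847584 wine × 6.654 = 976.923843605823936 oil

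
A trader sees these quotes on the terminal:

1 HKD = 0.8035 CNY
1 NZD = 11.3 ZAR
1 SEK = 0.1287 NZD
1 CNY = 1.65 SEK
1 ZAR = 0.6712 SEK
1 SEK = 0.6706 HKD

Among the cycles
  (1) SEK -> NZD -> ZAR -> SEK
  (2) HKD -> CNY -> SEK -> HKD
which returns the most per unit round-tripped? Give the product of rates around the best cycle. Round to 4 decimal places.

0.9761

(1) 0.1287 × 11.3 × 0.6712 = 0.97613
(2) 0.8035 × 1.65 × 0.6706 = 0.88906
Highest is cycle (1) at 0.9761 (≤1, no arbitrage).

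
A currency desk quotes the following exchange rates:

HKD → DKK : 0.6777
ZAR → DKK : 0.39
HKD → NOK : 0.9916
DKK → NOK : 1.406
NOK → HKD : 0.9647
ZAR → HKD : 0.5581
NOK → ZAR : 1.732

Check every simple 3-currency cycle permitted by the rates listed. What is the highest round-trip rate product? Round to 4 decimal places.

0.9585

NOK→ZAR→HKD→NOK: 1.732 × 0.5581 × 0.9916 = 0.95851
NOK→ZAR→DKK→NOK: 1.732 × 0.39 × 1.406 = 0.94972
NOK→HKD→DKK→NOK: 0.9647 × 0.6777 × 1.406 = 0.91921
Maximum is NOK→ZAR→HKD→NOK at 0.9585; no arbitrage — every cycle loses value.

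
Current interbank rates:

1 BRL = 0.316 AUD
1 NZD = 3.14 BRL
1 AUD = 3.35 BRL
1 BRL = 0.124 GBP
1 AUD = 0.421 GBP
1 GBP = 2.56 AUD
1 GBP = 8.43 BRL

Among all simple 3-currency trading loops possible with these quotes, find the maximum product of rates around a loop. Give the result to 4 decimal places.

AUD→GBP→BRL→AUD: 0.421 × 8.43 × 0.316 = 1.12149
AUD→BRL→GBP→AUD: 3.35 × 0.124 × 2.56 = 1.06342
Maximum is AUD→GBP→BRL→AUD at 1.1215; arbitrage exists.

1.1215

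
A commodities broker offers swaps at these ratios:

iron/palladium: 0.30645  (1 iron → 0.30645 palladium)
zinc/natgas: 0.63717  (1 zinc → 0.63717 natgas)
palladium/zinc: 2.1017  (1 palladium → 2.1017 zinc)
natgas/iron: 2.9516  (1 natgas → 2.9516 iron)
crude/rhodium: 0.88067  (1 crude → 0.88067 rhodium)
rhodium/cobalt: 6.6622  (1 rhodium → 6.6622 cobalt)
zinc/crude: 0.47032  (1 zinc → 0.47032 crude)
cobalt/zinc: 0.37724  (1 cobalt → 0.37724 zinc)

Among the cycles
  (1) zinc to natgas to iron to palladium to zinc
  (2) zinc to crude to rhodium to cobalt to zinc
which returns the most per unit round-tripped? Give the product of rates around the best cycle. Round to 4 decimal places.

(1) 0.63717 × 2.9516 × 0.30645 × 2.1017 = 1.21128
(2) 0.47032 × 0.88067 × 6.6622 × 0.37724 = 1.04098
Highest is cycle (1) at 1.2113 (>1, arbitrage).

1.2113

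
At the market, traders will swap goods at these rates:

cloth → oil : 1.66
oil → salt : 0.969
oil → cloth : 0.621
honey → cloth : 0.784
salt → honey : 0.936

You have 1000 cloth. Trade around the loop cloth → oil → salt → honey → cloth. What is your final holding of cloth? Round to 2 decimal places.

1000 cloth × 1.66 = 1660 oil
1660 oil × 0.969 = 1608.54 salt
1608.54 salt × 0.936 = 1505.59344 honey
1505.59344 honey × 0.784 = 1180.38525696 cloth

1180.39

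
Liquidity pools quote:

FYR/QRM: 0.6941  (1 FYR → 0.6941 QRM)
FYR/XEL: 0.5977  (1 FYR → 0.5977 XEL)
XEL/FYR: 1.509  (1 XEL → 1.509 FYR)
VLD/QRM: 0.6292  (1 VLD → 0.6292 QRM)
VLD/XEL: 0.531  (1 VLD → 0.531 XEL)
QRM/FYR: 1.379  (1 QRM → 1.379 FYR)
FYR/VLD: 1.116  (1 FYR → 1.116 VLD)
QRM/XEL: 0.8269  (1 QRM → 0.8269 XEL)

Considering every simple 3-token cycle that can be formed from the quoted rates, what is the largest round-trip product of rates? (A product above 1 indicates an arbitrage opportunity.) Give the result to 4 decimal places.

FYR→VLD→QRM→FYR: 1.116 × 0.6292 × 1.379 = 0.96832
XEL→FYR→VLD→XEL: 1.509 × 1.116 × 0.531 = 0.89423
XEL→FYR→QRM→XEL: 1.509 × 0.6941 × 0.8269 = 0.86609
Maximum is FYR→VLD→QRM→FYR at 0.9683; no arbitrage — every cycle loses value.

0.9683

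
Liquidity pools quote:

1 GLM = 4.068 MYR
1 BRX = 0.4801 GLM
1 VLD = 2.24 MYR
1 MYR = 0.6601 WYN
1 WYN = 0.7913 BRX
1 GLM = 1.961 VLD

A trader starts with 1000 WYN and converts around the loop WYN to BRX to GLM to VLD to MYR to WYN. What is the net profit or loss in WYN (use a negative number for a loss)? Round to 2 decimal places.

1000 WYN × 0.7913 = 791.3 BRX
791.3 BRX × 0.4801 = 379.90313 GLM
379.90313 GLM × 1.961 = 744.99003793 VLD
744.99003793 VLD × 2.24 = 1668.7776849632 MYR
1668.7776849632 MYR × 0.6601 = 1101.56014984420832 WYN
Net change: 1101.56014984420832 − 1000 = 101.56014984420832 WYN

101.56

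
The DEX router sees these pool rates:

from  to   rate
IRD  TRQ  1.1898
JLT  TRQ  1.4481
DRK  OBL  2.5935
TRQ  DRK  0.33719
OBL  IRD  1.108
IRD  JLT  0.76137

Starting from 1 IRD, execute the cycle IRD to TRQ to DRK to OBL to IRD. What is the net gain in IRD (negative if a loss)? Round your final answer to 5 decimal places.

1 IRD × 1.1898 = 1.1898 TRQ
1.1898 TRQ × 0.33719 = 0.401188662 DRK
0.401188662 DRK × 2.5935 = 1.040482794897 OBL
1.040482794897 OBL × 1.108 = 1.152854936745876 IRD
Net change: 1.152854936745876 − 1 = 0.152854936745876 IRD

0.15285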